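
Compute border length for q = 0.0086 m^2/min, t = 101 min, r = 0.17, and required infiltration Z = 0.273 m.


L = q*t/((1+r)*Z)
L = 0.0086*101/((1+0.17)*0.273)
L = 0.8686/0.31941

2.7194 m


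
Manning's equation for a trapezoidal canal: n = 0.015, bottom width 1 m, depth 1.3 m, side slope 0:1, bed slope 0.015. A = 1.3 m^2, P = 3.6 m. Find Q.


R = A/P = 1.3/3.6 = 0.361111
Q = (1/0.015) * 1.3 * 0.361111^(2/3) * 0.015^0.5

5.3826 m^3/s


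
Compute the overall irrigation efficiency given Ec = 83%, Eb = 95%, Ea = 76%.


Ec = 0.83, Eb = 0.95, Ea = 0.76
E = 0.83 * 0.95 * 0.76 * 100 = 59.9260%

59.9260 %


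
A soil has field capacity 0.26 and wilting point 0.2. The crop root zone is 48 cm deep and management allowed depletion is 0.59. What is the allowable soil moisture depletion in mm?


SMD = (FC - PWP) * d * MAD * 10
SMD = (0.26 - 0.2) * 48 * 0.59 * 10
SMD = 0.0600 * 48 * 0.59 * 10

16.9920 mm


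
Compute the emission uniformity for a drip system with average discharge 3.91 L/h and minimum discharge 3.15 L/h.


EU = (q_min/q_avg)*100 = (3.15/3.91)*100 = 80.5627%

80.5627 %


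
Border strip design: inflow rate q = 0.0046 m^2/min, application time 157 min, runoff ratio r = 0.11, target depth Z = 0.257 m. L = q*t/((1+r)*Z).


L = q*t/((1+r)*Z)
L = 0.0046*157/((1+0.11)*0.257)
L = 0.7222/0.28527

2.5316 m


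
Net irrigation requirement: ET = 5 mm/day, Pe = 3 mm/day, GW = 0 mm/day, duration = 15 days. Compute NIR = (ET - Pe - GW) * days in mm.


Daily deficit = ET - Pe - GW = 5 - 3 - 0 = 2 mm/day
NIR = 2 * 15 = 30 mm

30.0000 mm


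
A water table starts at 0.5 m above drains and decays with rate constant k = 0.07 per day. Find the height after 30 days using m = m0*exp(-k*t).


m = m0 * exp(-k*t)
m = 0.5 * exp(-0.07 * 30)
m = 0.5 * exp(-2.1000)

0.0612 m


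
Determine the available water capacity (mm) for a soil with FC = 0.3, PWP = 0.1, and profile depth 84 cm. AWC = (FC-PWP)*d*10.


AWC = (FC - PWP) * d * 10
AWC = (0.3 - 0.1) * 84 * 10
AWC = 0.2000 * 84 * 10

168.0000 mm


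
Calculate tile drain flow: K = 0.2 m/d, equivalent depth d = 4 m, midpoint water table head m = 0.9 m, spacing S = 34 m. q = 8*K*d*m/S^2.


q = 8*K*d*m/S^2
q = 8*0.2*4*0.9/34^2
q = 5.7600 / 1156

0.0050 m/d


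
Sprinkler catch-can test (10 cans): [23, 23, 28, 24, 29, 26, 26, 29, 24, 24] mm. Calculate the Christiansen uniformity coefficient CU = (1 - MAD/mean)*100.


mean = 25.600000 mm
MAD = 2.000000 mm
CU = (1 - 2.000000/25.600000)*100

92.1875 %


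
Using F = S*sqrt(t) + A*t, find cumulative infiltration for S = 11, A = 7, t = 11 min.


F = S*sqrt(t) + A*t
F = 11*sqrt(11) + 7*11
F = 11*3.316625 + 77

113.4829 mm


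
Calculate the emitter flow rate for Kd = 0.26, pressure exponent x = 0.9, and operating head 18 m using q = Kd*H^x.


q = Kd * H^x = 0.26 * 18^0.9 = 0.26 * 13.481718

3.5052 L/h


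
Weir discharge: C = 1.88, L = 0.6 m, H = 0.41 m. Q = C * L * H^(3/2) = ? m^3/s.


Q = C * L * H^(3/2) = 1.88 * 0.6 * 0.41^1.5 = 1.88 * 0.6 * 0.262528

0.2961 m^3/s


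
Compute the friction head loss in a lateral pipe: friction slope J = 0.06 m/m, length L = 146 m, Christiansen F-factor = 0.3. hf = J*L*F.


hf = J * L * F = 0.06 * 146 * 0.3 = 2.6280 m

2.6280 m


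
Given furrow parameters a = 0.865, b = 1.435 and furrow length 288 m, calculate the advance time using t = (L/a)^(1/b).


t = (L/a)^(1/b)
t = (288/0.865)^(1/1.435)
t = 332.947977^(1/1.435)

57.2471 min


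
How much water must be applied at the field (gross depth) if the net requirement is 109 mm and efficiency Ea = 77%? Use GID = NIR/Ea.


Ea = 77% = 0.77
GID = NIR / Ea = 109 / 0.77 = 141.5584 mm

141.5584 mm


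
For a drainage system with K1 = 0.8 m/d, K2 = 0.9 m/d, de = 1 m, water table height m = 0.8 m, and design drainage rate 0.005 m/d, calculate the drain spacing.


S^2 = 8*K2*de*m/q + 4*K1*m^2/q
S^2 = 8*0.9*1*0.8/0.005 + 4*0.8*0.8^2/0.005
S = sqrt(1561.6000)

39.5171 m


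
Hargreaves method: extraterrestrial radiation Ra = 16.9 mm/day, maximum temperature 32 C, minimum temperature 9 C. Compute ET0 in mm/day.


Tmean = (Tmax + Tmin)/2 = (32 + 9)/2 = 20.5
ET0 = 0.0023 * 16.9 * (20.5 + 17.8) * sqrt(32 - 9)
ET0 = 0.0023 * 16.9 * 38.3 * 4.795832

7.1397 mm/day


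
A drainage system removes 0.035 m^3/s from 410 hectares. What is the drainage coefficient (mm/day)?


DC = Q * 86400 / (A * 10000) * 1000
DC = 0.035 * 86400 / (410 * 10000) * 1000
DC = 3024000.0000 / 4100000

0.7376 mm/day


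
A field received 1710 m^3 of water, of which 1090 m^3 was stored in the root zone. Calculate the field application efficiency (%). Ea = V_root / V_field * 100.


Ea = V_root / V_field * 100 = 1090 / 1710 * 100 = 63.7427%

63.7427 %


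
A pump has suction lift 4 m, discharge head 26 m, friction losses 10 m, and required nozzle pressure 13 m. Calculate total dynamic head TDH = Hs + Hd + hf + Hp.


TDH = Hs + Hd + hf + Hp = 4 + 26 + 10 + 13 = 53

53 m


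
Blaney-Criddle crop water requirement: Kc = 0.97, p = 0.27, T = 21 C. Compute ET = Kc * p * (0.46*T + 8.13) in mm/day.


ET = Kc * p * (0.46*T + 8.13)
ET = 0.97 * 0.27 * (0.46*21 + 8.13)
ET = 0.97 * 0.27 * 17.7900

4.6592 mm/day


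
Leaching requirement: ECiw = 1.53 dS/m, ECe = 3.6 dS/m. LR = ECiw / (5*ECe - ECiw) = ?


LR = ECiw / (5*ECe - ECiw)
LR = 1.53 / (5*3.6 - 1.53)
LR = 1.53 / 16.4700

0.0929


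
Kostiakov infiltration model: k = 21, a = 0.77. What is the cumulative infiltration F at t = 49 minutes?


F = k * t^a = 21 * 49^0.77
F = 21 * 20.019397

420.4073 mm


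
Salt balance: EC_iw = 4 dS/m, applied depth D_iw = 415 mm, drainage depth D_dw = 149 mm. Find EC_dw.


EC_dw = EC_iw * D_iw / D_dw
EC_dw = 4 * 415 / 149
EC_dw = 1660 / 149

11.1409 dS/m


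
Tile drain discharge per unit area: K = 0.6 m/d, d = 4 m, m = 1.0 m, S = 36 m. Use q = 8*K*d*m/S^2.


q = 8*K*d*m/S^2
q = 8*0.6*4*1.0/36^2
q = 19.2000 / 1296

0.0148 m/d


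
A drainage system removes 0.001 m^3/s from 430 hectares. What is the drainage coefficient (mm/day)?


DC = Q * 86400 / (A * 10000) * 1000
DC = 0.001 * 86400 / (430 * 10000) * 1000
DC = 86400.0000 / 4300000

0.0201 mm/day


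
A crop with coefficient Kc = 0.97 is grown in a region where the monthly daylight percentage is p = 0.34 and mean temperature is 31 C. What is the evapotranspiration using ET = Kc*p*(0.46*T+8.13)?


ET = Kc * p * (0.46*T + 8.13)
ET = 0.97 * 0.34 * (0.46*31 + 8.13)
ET = 0.97 * 0.34 * 22.3900

7.3842 mm/day


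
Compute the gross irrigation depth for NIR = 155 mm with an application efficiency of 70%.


Ea = 70% = 0.7
GID = NIR / Ea = 155 / 0.7 = 221.4286 mm

221.4286 mm


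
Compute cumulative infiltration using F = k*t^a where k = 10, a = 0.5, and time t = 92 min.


F = k * t^a = 10 * 92^0.5
F = 10 * 9.591663

95.9166 mm


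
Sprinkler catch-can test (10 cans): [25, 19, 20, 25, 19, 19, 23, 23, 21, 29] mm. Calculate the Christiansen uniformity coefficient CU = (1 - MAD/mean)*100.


mean = 22.300000 mm
MAD = 2.700000 mm
CU = (1 - 2.700000/22.300000)*100

87.8924 %


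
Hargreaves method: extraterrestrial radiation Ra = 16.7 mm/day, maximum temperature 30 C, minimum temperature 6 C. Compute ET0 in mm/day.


Tmean = (Tmax + Tmin)/2 = (30 + 6)/2 = 18.0
ET0 = 0.0023 * 16.7 * (18.0 + 17.8) * sqrt(30 - 6)
ET0 = 0.0023 * 16.7 * 35.8 * 4.898979

6.7365 mm/day


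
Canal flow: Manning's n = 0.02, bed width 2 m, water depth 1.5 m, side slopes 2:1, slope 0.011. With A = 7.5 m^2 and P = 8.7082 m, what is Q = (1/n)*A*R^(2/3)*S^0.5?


R = A/P = 7.5/8.7082 = 0.861257
Q = (1/0.02) * 7.5 * 0.861257^(2/3) * 0.011^0.5

35.6027 m^3/s


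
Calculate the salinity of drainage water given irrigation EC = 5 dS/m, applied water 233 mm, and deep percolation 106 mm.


EC_dw = EC_iw * D_iw / D_dw
EC_dw = 5 * 233 / 106
EC_dw = 1165 / 106

10.9906 dS/m


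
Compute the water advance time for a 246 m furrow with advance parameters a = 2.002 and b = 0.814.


t = (L/a)^(1/b)
t = (246/2.002)^(1/0.814)
t = 122.877123^(1/0.814)

368.9077 min


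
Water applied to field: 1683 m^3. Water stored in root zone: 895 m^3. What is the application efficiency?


Ea = V_root / V_field * 100 = 895 / 1683 * 100 = 53.1788%

53.1788 %


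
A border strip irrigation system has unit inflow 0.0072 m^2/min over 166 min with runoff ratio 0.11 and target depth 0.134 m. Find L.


L = q*t/((1+r)*Z)
L = 0.0072*166/((1+0.11)*0.134)
L = 1.1952/0.14874

8.0355 m


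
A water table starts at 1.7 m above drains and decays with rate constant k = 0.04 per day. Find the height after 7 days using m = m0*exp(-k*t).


m = m0 * exp(-k*t)
m = 1.7 * exp(-0.04 * 7)
m = 1.7 * exp(-0.2800)

1.2848 m


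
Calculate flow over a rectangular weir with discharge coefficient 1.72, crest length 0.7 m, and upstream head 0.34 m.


Q = C * L * H^(3/2) = 1.72 * 0.7 * 0.34^1.5 = 1.72 * 0.7 * 0.198252

0.2387 m^3/s


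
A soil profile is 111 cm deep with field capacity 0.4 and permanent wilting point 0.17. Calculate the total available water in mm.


AWC = (FC - PWP) * d * 10
AWC = (0.4 - 0.17) * 111 * 10
AWC = 0.2300 * 111 * 10

255.3000 mm


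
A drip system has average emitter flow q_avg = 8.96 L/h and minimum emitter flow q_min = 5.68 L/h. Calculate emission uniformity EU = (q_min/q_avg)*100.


EU = (q_min/q_avg)*100 = (5.68/8.96)*100 = 63.3929%

63.3929 %


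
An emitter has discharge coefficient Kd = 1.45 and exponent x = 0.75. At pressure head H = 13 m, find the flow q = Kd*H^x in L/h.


q = Kd * H^x = 1.45 * 13^0.75 = 1.45 * 6.846325

9.9272 L/h


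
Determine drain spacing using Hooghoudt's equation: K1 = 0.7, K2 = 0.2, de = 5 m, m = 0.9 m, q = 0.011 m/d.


S^2 = 8*K2*de*m/q + 4*K1*m^2/q
S^2 = 8*0.2*5*0.9/0.011 + 4*0.7*0.9^2/0.011
S = sqrt(860.7273)

29.3382 m


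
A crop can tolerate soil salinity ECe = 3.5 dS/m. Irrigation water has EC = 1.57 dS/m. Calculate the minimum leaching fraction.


LR = ECiw / (5*ECe - ECiw)
LR = 1.57 / (5*3.5 - 1.57)
LR = 1.57 / 15.9300

0.0986


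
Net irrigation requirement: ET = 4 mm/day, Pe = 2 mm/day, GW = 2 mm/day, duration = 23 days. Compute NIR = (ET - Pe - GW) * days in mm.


Daily deficit = ET - Pe - GW = 4 - 2 - 2 = 0 mm/day
NIR = 0 * 23 = 0 mm

0 mm


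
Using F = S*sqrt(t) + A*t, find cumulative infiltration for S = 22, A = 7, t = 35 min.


F = S*sqrt(t) + A*t
F = 22*sqrt(35) + 7*35
F = 22*5.916080 + 245

375.1538 mm


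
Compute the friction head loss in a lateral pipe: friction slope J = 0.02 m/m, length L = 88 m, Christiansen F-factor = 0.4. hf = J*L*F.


hf = J * L * F = 0.02 * 88 * 0.4 = 0.7040 m

0.7040 m


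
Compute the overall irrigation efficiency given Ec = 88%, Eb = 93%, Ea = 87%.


Ec = 0.88, Eb = 0.93, Ea = 0.87
E = 0.88 * 0.93 * 0.87 * 100 = 71.2008%

71.2008 %


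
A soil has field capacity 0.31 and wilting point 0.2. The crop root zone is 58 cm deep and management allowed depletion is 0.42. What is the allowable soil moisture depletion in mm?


SMD = (FC - PWP) * d * MAD * 10
SMD = (0.31 - 0.2) * 58 * 0.42 * 10
SMD = 0.1100 * 58 * 0.42 * 10

26.7960 mm


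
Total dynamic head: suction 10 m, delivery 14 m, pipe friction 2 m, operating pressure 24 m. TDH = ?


TDH = Hs + Hd + hf + Hp = 10 + 14 + 2 + 24 = 50

50 m


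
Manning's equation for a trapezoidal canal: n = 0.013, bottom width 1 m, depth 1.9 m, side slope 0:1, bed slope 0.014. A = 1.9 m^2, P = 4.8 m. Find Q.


R = A/P = 1.9/4.8 = 0.395833
Q = (1/0.013) * 1.9 * 0.395833^(2/3) * 0.014^0.5

9.3229 m^3/s


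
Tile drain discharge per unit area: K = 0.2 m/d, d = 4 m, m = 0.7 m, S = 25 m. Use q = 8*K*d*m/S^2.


q = 8*K*d*m/S^2
q = 8*0.2*4*0.7/25^2
q = 4.4800 / 625

0.0072 m/d


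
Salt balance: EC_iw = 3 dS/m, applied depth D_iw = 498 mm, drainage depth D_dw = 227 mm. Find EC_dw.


EC_dw = EC_iw * D_iw / D_dw
EC_dw = 3 * 498 / 227
EC_dw = 1494 / 227

6.5815 dS/m


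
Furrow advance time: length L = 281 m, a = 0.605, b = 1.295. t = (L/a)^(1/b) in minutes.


t = (L/a)^(1/b)
t = (281/0.605)^(1/1.295)
t = 464.462810^(1/1.295)

114.6625 min


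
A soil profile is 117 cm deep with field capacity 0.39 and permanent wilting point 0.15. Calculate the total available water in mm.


AWC = (FC - PWP) * d * 10
AWC = (0.39 - 0.15) * 117 * 10
AWC = 0.2400 * 117 * 10

280.8000 mm


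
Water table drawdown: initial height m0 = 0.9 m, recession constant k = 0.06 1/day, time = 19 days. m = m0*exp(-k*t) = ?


m = m0 * exp(-k*t)
m = 0.9 * exp(-0.06 * 19)
m = 0.9 * exp(-1.1400)

0.2878 m


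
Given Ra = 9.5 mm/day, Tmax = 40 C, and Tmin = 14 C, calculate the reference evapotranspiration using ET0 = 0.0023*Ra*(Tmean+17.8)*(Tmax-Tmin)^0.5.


Tmean = (Tmax + Tmin)/2 = (40 + 14)/2 = 27.0
ET0 = 0.0023 * 9.5 * (27.0 + 17.8) * sqrt(40 - 14)
ET0 = 0.0023 * 9.5 * 44.8 * 5.099020

4.9913 mm/day


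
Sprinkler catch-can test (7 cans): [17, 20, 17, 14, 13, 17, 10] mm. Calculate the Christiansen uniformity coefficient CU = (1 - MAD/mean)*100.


mean = 15.428571 mm
MAD = 2.653061 mm
CU = (1 - 2.653061/15.428571)*100

82.8042 %


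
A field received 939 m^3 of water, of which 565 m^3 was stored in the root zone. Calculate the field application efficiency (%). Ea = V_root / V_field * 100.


Ea = V_root / V_field * 100 = 565 / 939 * 100 = 60.1704%

60.1704 %


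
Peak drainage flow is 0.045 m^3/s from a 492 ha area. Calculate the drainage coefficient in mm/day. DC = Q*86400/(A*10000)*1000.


DC = Q * 86400 / (A * 10000) * 1000
DC = 0.045 * 86400 / (492 * 10000) * 1000
DC = 3888000.0000 / 4920000

0.7902 mm/day


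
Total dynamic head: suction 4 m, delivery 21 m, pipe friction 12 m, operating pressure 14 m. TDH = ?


TDH = Hs + Hd + hf + Hp = 4 + 21 + 12 + 14 = 51

51 m


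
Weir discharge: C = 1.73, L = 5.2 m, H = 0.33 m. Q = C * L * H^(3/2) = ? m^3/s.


Q = C * L * H^(3/2) = 1.73 * 5.2 * 0.33^1.5 = 1.73 * 5.2 * 0.189571

1.7054 m^3/s


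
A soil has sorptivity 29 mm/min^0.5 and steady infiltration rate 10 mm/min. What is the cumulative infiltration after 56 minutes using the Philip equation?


F = S*sqrt(t) + A*t
F = 29*sqrt(56) + 10*56
F = 29*7.483315 + 560

777.0161 mm


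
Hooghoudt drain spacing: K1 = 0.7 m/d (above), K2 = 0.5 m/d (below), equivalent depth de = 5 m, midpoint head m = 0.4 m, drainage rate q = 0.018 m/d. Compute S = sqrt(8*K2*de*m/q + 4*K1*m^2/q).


S^2 = 8*K2*de*m/q + 4*K1*m^2/q
S^2 = 8*0.5*5*0.4/0.018 + 4*0.7*0.4^2/0.018
S = sqrt(469.3333)

21.6641 m


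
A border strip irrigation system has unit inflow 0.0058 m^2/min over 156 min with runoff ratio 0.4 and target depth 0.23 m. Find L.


L = q*t/((1+r)*Z)
L = 0.0058*156/((1+0.4)*0.23)
L = 0.9048/0.322

2.8099 m


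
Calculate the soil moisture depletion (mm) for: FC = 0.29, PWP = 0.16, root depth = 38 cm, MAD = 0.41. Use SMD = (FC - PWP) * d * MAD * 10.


SMD = (FC - PWP) * d * MAD * 10
SMD = (0.29 - 0.16) * 38 * 0.41 * 10
SMD = 0.1300 * 38 * 0.41 * 10

20.2540 mm


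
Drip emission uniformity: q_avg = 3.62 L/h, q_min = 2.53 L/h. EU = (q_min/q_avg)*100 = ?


EU = (q_min/q_avg)*100 = (2.53/3.62)*100 = 69.8895%

69.8895 %


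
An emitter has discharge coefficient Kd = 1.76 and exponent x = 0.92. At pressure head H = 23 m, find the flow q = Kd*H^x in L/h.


q = Kd * H^x = 1.76 * 23^0.92 = 1.76 * 17.897386

31.4994 L/h


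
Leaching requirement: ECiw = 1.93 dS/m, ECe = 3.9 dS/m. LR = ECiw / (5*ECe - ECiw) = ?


LR = ECiw / (5*ECe - ECiw)
LR = 1.93 / (5*3.9 - 1.93)
LR = 1.93 / 17.5700

0.1098


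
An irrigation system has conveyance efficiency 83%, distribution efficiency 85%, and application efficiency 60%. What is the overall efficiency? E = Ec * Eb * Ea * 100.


Ec = 0.83, Eb = 0.85, Ea = 0.6
E = 0.83 * 0.85 * 0.6 * 100 = 42.3300%

42.3300 %


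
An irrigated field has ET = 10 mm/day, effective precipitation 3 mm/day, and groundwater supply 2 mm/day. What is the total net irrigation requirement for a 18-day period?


Daily deficit = ET - Pe - GW = 10 - 3 - 2 = 5 mm/day
NIR = 5 * 18 = 90 mm

90.0000 mm


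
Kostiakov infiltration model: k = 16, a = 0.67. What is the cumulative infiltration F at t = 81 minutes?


F = k * t^a = 16 * 81^0.67
F = 16 * 18.996997

303.9520 mm


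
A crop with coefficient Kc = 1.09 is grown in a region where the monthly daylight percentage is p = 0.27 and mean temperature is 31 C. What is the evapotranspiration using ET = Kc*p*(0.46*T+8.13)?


ET = Kc * p * (0.46*T + 8.13)
ET = 1.09 * 0.27 * (0.46*31 + 8.13)
ET = 1.09 * 0.27 * 22.3900

6.5894 mm/day


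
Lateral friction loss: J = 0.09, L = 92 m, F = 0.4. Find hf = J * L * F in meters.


hf = J * L * F = 0.09 * 92 * 0.4 = 3.3120 m

3.3120 m


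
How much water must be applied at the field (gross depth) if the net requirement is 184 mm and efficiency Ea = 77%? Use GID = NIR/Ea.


Ea = 77% = 0.77
GID = NIR / Ea = 184 / 0.77 = 238.9610 mm

238.9610 mm


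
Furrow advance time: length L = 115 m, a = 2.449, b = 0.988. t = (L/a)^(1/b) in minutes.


t = (L/a)^(1/b)
t = (115/2.449)^(1/0.988)
t = 46.957942^(1/0.988)

49.2055 min


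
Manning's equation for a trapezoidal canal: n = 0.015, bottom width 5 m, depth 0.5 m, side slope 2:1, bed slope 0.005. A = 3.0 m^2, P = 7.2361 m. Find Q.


R = A/P = 3.0/7.2361 = 0.414588
Q = (1/0.015) * 3.0 * 0.414588^(2/3) * 0.005^0.5

7.8631 m^3/s


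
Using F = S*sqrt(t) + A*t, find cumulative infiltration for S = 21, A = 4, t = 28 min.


F = S*sqrt(t) + A*t
F = 21*sqrt(28) + 4*28
F = 21*5.291503 + 112

223.1216 mm


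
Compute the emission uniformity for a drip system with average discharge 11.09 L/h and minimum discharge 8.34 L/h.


EU = (q_min/q_avg)*100 = (8.34/11.09)*100 = 75.2029%

75.2029 %


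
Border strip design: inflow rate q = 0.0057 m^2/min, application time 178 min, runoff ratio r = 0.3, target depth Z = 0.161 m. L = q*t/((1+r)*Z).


L = q*t/((1+r)*Z)
L = 0.0057*178/((1+0.3)*0.161)
L = 1.0146/0.2093

4.8476 m


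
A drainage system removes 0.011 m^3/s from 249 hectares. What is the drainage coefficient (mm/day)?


DC = Q * 86400 / (A * 10000) * 1000
DC = 0.011 * 86400 / (249 * 10000) * 1000
DC = 950400.0000 / 2490000

0.3817 mm/day


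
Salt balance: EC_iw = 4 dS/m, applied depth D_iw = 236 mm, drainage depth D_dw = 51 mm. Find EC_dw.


EC_dw = EC_iw * D_iw / D_dw
EC_dw = 4 * 236 / 51
EC_dw = 944 / 51

18.5098 dS/m


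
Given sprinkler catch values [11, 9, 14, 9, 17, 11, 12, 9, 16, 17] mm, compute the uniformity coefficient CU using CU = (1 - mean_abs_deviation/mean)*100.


mean = 12.500000 mm
MAD = 2.800000 mm
CU = (1 - 2.800000/12.500000)*100

77.6000 %


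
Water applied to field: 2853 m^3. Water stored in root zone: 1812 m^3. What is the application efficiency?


Ea = V_root / V_field * 100 = 1812 / 2853 * 100 = 63.5121%

63.5121 %


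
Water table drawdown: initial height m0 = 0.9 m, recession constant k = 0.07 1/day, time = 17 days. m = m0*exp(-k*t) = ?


m = m0 * exp(-k*t)
m = 0.9 * exp(-0.07 * 17)
m = 0.9 * exp(-1.1900)

0.2738 m


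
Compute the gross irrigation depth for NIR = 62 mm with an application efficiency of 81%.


Ea = 81% = 0.81
GID = NIR / Ea = 62 / 0.81 = 76.5432 mm

76.5432 mm


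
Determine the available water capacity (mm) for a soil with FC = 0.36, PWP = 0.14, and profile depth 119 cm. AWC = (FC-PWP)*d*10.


AWC = (FC - PWP) * d * 10
AWC = (0.36 - 0.14) * 119 * 10
AWC = 0.2200 * 119 * 10

261.8000 mm


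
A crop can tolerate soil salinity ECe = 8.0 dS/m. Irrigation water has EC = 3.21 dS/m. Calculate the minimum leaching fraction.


LR = ECiw / (5*ECe - ECiw)
LR = 3.21 / (5*8.0 - 3.21)
LR = 3.21 / 36.7900

0.0873


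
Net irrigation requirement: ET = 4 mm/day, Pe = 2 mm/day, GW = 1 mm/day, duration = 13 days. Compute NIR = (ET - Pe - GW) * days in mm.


Daily deficit = ET - Pe - GW = 4 - 2 - 1 = 1 mm/day
NIR = 1 * 13 = 13 mm

13.0000 mm


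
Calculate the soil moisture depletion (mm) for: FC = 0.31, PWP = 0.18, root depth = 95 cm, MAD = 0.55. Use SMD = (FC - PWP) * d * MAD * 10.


SMD = (FC - PWP) * d * MAD * 10
SMD = (0.31 - 0.18) * 95 * 0.55 * 10
SMD = 0.1300 * 95 * 0.55 * 10

67.9250 mm


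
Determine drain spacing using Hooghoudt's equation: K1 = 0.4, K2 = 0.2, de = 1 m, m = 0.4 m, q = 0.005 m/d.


S^2 = 8*K2*de*m/q + 4*K1*m^2/q
S^2 = 8*0.2*1*0.4/0.005 + 4*0.4*0.4^2/0.005
S = sqrt(179.2000)

13.3866 m


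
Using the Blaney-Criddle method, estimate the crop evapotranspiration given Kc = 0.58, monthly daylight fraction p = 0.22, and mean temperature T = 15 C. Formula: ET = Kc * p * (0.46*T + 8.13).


ET = Kc * p * (0.46*T + 8.13)
ET = 0.58 * 0.22 * (0.46*15 + 8.13)
ET = 0.58 * 0.22 * 15.0300

1.9178 mm/day


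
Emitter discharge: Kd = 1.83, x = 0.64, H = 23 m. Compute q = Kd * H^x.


q = Kd * H^x = 1.83 * 23^0.64 = 1.83 * 7.438850

13.6131 L/h


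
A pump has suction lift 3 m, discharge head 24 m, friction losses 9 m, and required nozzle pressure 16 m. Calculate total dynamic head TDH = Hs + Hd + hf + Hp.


TDH = Hs + Hd + hf + Hp = 3 + 24 + 9 + 16 = 52

52 m


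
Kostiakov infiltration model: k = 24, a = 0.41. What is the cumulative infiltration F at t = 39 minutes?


F = k * t^a = 24 * 39^0.41
F = 24 * 4.490932

107.7824 mm


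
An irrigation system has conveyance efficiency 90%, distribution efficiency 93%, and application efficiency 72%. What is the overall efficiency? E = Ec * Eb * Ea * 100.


Ec = 0.9, Eb = 0.93, Ea = 0.72
E = 0.9 * 0.93 * 0.72 * 100 = 60.2640%

60.2640 %


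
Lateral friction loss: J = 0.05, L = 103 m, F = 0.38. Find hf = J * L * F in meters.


hf = J * L * F = 0.05 * 103 * 0.38 = 1.9570 m

1.9570 m


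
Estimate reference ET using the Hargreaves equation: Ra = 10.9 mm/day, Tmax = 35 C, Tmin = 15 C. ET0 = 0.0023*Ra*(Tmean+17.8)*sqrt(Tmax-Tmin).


Tmean = (Tmax + Tmin)/2 = (35 + 15)/2 = 25.0
ET0 = 0.0023 * 10.9 * (25.0 + 17.8) * sqrt(35 - 15)
ET0 = 0.0023 * 10.9 * 42.8 * 4.472136

4.7986 mm/day


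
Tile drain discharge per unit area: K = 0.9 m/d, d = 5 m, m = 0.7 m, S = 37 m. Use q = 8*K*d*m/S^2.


q = 8*K*d*m/S^2
q = 8*0.9*5*0.7/37^2
q = 25.2000 / 1369

0.0184 m/d


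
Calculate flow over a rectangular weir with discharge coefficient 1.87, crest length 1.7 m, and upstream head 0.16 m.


Q = C * L * H^(3/2) = 1.87 * 1.7 * 0.16^1.5 = 1.87 * 1.7 * 0.064000

0.2035 m^3/s


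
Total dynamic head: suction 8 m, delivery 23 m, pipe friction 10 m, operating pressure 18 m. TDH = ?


TDH = Hs + Hd + hf + Hp = 8 + 23 + 10 + 18 = 59

59 m


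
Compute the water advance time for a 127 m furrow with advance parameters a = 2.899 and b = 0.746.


t = (L/a)^(1/b)
t = (127/2.899)^(1/0.746)
t = 43.808210^(1/0.746)

158.6633 min


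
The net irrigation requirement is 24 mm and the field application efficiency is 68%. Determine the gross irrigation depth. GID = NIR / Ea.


Ea = 68% = 0.68
GID = NIR / Ea = 24 / 0.68 = 35.2941 mm

35.2941 mm


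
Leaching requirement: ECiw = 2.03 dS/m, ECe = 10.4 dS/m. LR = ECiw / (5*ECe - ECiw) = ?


LR = ECiw / (5*ECe - ECiw)
LR = 2.03 / (5*10.4 - 2.03)
LR = 2.03 / 49.9700

0.0406


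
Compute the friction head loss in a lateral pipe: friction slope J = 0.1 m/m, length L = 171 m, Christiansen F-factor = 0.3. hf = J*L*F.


hf = J * L * F = 0.1 * 171 * 0.3 = 5.1300 m

5.1300 m


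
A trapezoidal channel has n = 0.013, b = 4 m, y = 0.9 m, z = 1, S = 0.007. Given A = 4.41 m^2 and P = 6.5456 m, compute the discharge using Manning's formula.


R = A/P = 4.41/6.5456 = 0.673735
Q = (1/0.013) * 4.41 * 0.673735^(2/3) * 0.007^0.5

21.8124 m^3/s


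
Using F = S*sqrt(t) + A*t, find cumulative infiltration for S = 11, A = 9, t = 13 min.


F = S*sqrt(t) + A*t
F = 11*sqrt(13) + 9*13
F = 11*3.605551 + 117

156.6611 mm


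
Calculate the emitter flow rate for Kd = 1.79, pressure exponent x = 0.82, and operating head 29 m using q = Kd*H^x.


q = Kd * H^x = 1.79 * 29^0.82 = 1.79 * 15.818539

28.3152 L/h


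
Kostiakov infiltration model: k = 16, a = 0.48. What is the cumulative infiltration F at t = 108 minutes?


F = k * t^a = 16 * 108^0.48
F = 16 * 9.463317

151.4131 mm


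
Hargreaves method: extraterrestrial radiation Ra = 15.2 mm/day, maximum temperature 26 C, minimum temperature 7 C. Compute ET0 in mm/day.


Tmean = (Tmax + Tmin)/2 = (26 + 7)/2 = 16.5
ET0 = 0.0023 * 15.2 * (16.5 + 17.8) * sqrt(26 - 7)
ET0 = 0.0023 * 15.2 * 34.3 * 4.358899

5.2269 mm/day


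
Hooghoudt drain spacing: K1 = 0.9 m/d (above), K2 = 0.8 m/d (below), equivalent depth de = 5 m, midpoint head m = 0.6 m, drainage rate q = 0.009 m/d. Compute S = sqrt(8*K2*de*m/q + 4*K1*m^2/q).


S^2 = 8*K2*de*m/q + 4*K1*m^2/q
S^2 = 8*0.8*5*0.6/0.009 + 4*0.9*0.6^2/0.009
S = sqrt(2277.3333)

47.7214 m


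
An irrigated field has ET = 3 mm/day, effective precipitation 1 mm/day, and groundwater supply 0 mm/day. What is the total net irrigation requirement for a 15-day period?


Daily deficit = ET - Pe - GW = 3 - 1 - 0 = 2 mm/day
NIR = 2 * 15 = 30 mm

30.0000 mm


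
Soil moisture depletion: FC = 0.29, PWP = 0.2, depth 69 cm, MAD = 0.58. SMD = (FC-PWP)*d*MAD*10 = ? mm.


SMD = (FC - PWP) * d * MAD * 10
SMD = (0.29 - 0.2) * 69 * 0.58 * 10
SMD = 0.0900 * 69 * 0.58 * 10

36.0180 mm


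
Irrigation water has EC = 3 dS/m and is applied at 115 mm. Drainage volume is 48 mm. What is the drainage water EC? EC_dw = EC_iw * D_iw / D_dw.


EC_dw = EC_iw * D_iw / D_dw
EC_dw = 3 * 115 / 48
EC_dw = 345 / 48

7.1875 dS/m


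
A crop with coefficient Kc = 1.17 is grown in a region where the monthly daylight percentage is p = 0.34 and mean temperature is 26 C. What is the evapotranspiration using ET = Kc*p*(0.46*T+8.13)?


ET = Kc * p * (0.46*T + 8.13)
ET = 1.17 * 0.34 * (0.46*26 + 8.13)
ET = 1.17 * 0.34 * 20.0900

7.9918 mm/day


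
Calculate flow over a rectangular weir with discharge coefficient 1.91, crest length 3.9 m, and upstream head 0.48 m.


Q = C * L * H^(3/2) = 1.91 * 3.9 * 0.48^1.5 = 1.91 * 3.9 * 0.332554

2.4772 m^3/s


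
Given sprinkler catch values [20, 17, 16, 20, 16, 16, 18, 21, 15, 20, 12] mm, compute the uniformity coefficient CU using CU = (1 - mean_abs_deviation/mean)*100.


mean = 17.363636 mm
MAD = 2.214876 mm
CU = (1 - 2.214876/17.363636)*100

87.2442 %


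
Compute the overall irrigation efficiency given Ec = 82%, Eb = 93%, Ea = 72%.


Ec = 0.82, Eb = 0.93, Ea = 0.72
E = 0.82 * 0.93 * 0.72 * 100 = 54.9072%

54.9072 %


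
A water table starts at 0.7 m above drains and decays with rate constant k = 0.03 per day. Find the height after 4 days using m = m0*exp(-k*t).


m = m0 * exp(-k*t)
m = 0.7 * exp(-0.03 * 4)
m = 0.7 * exp(-0.1200)

0.6208 m


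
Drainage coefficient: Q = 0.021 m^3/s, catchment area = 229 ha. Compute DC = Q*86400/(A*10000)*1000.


DC = Q * 86400 / (A * 10000) * 1000
DC = 0.021 * 86400 / (229 * 10000) * 1000
DC = 1814400.0000 / 2290000

0.7923 mm/day


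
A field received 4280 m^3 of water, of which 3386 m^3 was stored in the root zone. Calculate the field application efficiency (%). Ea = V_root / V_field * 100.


Ea = V_root / V_field * 100 = 3386 / 4280 * 100 = 79.1121%

79.1121 %


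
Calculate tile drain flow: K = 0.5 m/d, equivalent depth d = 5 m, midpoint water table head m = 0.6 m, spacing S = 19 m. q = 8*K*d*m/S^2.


q = 8*K*d*m/S^2
q = 8*0.5*5*0.6/19^2
q = 12.0000 / 361

0.0332 m/d


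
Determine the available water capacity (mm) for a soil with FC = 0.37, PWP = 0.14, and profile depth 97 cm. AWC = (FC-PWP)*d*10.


AWC = (FC - PWP) * d * 10
AWC = (0.37 - 0.14) * 97 * 10
AWC = 0.2300 * 97 * 10

223.1000 mm


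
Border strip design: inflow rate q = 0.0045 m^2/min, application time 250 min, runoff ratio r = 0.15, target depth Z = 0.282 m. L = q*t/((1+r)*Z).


L = q*t/((1+r)*Z)
L = 0.0045*250/((1+0.15)*0.282)
L = 1.125/0.3243

3.4690 m


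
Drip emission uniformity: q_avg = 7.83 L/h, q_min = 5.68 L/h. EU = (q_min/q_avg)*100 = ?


EU = (q_min/q_avg)*100 = (5.68/7.83)*100 = 72.5415%

72.5415 %


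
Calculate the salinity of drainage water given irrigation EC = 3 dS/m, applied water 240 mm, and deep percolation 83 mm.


EC_dw = EC_iw * D_iw / D_dw
EC_dw = 3 * 240 / 83
EC_dw = 720 / 83

8.6747 dS/m


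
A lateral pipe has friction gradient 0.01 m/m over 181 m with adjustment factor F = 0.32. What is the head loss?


hf = J * L * F = 0.01 * 181 * 0.32 = 0.5792 m

0.5792 m


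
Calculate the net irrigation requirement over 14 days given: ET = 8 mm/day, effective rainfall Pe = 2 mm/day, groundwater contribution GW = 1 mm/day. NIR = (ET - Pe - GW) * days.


Daily deficit = ET - Pe - GW = 8 - 2 - 1 = 5 mm/day
NIR = 5 * 14 = 70 mm

70.0000 mm


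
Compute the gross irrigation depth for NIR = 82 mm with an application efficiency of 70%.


Ea = 70% = 0.7
GID = NIR / Ea = 82 / 0.7 = 117.1429 mm

117.1429 mm


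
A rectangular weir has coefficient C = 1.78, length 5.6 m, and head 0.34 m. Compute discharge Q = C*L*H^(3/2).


Q = C * L * H^(3/2) = 1.78 * 5.6 * 0.34^1.5 = 1.78 * 5.6 * 0.198252

1.9762 m^3/s


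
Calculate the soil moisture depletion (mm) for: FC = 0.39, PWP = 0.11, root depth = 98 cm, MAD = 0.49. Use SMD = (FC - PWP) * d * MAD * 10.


SMD = (FC - PWP) * d * MAD * 10
SMD = (0.39 - 0.11) * 98 * 0.49 * 10
SMD = 0.2800 * 98 * 0.49 * 10

134.4560 mm


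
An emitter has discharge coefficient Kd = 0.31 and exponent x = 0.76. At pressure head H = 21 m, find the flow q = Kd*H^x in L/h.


q = Kd * H^x = 0.31 * 21^0.76 = 0.31 * 10.113155

3.1351 L/h


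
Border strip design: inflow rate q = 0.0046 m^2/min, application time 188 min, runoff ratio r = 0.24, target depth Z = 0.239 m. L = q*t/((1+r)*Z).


L = q*t/((1+r)*Z)
L = 0.0046*188/((1+0.24)*0.239)
L = 0.8648/0.29636

2.9181 m


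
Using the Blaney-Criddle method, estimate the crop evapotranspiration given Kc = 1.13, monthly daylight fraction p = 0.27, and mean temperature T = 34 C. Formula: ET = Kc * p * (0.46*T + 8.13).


ET = Kc * p * (0.46*T + 8.13)
ET = 1.13 * 0.27 * (0.46*34 + 8.13)
ET = 1.13 * 0.27 * 23.7700

7.2522 mm/day


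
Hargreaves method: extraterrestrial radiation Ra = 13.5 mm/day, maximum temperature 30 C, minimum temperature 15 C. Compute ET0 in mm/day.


Tmean = (Tmax + Tmin)/2 = (30 + 15)/2 = 22.5
ET0 = 0.0023 * 13.5 * (22.5 + 17.8) * sqrt(30 - 15)
ET0 = 0.0023 * 13.5 * 40.3 * 3.872983

4.8463 mm/day


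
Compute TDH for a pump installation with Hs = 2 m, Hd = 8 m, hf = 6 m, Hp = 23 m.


TDH = Hs + Hd + hf + Hp = 2 + 8 + 6 + 23 = 39

39 m


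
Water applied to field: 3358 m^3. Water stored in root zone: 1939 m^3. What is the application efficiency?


Ea = V_root / V_field * 100 = 1939 / 3358 * 100 = 57.7427%

57.7427 %


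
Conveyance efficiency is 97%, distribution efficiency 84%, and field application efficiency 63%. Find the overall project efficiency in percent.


Ec = 0.97, Eb = 0.84, Ea = 0.63
E = 0.97 * 0.84 * 0.63 * 100 = 51.3324%

51.3324 %


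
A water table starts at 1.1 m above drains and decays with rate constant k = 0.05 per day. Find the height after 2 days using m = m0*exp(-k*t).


m = m0 * exp(-k*t)
m = 1.1 * exp(-0.05 * 2)
m = 1.1 * exp(-0.1000)

0.9953 m


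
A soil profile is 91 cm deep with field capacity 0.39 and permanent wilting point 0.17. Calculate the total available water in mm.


AWC = (FC - PWP) * d * 10
AWC = (0.39 - 0.17) * 91 * 10
AWC = 0.2200 * 91 * 10

200.2000 mm


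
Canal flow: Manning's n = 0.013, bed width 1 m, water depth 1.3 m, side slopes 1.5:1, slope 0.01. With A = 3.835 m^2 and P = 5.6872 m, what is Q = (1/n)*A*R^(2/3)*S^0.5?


R = A/P = 3.835/5.6872 = 0.674321
Q = (1/0.013) * 3.835 * 0.674321^(2/3) * 0.01^0.5

22.6847 m^3/s


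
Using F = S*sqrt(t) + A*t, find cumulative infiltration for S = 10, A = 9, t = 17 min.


F = S*sqrt(t) + A*t
F = 10*sqrt(17) + 9*17
F = 10*4.123106 + 153

194.2311 mm


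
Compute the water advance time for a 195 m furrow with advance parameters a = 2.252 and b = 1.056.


t = (L/a)^(1/b)
t = (195/2.252)^(1/1.056)
t = 86.589698^(1/1.056)

68.3474 min


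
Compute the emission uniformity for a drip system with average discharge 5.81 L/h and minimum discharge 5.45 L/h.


EU = (q_min/q_avg)*100 = (5.45/5.81)*100 = 93.8038%

93.8038 %


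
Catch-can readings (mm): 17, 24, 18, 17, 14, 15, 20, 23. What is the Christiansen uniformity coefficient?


mean = 18.500000 mm
MAD = 2.875000 mm
CU = (1 - 2.875000/18.500000)*100

84.4595 %


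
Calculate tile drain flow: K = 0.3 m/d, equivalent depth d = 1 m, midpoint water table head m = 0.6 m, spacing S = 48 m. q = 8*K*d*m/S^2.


q = 8*K*d*m/S^2
q = 8*0.3*1*0.6/48^2
q = 1.4400 / 2304

6.2500e-04 m/d


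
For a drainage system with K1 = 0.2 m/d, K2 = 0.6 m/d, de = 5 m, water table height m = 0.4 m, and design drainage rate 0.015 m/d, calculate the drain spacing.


S^2 = 8*K2*de*m/q + 4*K1*m^2/q
S^2 = 8*0.6*5*0.4/0.015 + 4*0.2*0.4^2/0.015
S = sqrt(648.5333)

25.4663 m


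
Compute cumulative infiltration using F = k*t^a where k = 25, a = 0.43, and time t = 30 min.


F = k * t^a = 25 * 30^0.43
F = 25 * 4.316802

107.9201 mm


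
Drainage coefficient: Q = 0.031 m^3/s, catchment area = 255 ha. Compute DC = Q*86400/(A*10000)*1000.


DC = Q * 86400 / (A * 10000) * 1000
DC = 0.031 * 86400 / (255 * 10000) * 1000
DC = 2678400.0000 / 2550000

1.0504 mm/day


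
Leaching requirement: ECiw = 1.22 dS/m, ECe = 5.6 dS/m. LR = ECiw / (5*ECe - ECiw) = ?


LR = ECiw / (5*ECe - ECiw)
LR = 1.22 / (5*5.6 - 1.22)
LR = 1.22 / 26.7800

0.0456


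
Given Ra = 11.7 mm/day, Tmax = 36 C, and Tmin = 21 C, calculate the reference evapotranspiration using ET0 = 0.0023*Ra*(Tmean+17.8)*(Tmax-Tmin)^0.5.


Tmean = (Tmax + Tmin)/2 = (36 + 21)/2 = 28.5
ET0 = 0.0023 * 11.7 * (28.5 + 17.8) * sqrt(36 - 21)
ET0 = 0.0023 * 11.7 * 46.3 * 3.872983

4.8255 mm/day


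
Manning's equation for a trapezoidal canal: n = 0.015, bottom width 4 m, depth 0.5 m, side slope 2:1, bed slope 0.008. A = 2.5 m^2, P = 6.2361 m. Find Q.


R = A/P = 2.5/6.2361 = 0.400892
Q = (1/0.015) * 2.5 * 0.400892^(2/3) * 0.008^0.5

8.1049 m^3/s


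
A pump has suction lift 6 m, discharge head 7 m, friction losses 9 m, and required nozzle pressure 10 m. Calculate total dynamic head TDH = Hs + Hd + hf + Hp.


TDH = Hs + Hd + hf + Hp = 6 + 7 + 9 + 10 = 32

32 m


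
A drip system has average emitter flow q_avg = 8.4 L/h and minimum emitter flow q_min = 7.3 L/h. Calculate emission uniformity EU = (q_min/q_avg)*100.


EU = (q_min/q_avg)*100 = (7.3/8.4)*100 = 86.9048%

86.9048 %


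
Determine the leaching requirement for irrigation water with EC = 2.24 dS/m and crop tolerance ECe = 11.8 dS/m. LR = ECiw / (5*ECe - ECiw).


LR = ECiw / (5*ECe - ECiw)
LR = 2.24 / (5*11.8 - 2.24)
LR = 2.24 / 56.7600

0.0395


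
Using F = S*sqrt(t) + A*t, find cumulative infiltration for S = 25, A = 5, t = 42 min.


F = S*sqrt(t) + A*t
F = 25*sqrt(42) + 5*42
F = 25*6.480741 + 210

372.0185 mm


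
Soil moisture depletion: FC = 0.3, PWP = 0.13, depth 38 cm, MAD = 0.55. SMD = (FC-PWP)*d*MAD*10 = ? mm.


SMD = (FC - PWP) * d * MAD * 10
SMD = (0.3 - 0.13) * 38 * 0.55 * 10
SMD = 0.1700 * 38 * 0.55 * 10

35.5300 mm


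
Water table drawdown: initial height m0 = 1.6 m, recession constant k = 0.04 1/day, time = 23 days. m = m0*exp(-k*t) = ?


m = m0 * exp(-k*t)
m = 1.6 * exp(-0.04 * 23)
m = 1.6 * exp(-0.9200)

0.6376 m


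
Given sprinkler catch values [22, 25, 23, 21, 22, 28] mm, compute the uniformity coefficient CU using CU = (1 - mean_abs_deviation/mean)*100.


mean = 23.500000 mm
MAD = 2.000000 mm
CU = (1 - 2.000000/23.500000)*100

91.4894 %


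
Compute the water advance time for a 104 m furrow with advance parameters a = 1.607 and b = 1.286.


t = (L/a)^(1/b)
t = (104/1.607)^(1/1.286)
t = 64.716864^(1/1.286)

25.6010 min


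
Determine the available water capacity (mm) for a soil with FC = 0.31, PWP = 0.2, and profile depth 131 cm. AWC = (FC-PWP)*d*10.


AWC = (FC - PWP) * d * 10
AWC = (0.31 - 0.2) * 131 * 10
AWC = 0.1100 * 131 * 10

144.1000 mm


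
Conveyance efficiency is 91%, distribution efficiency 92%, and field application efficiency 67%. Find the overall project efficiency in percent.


Ec = 0.91, Eb = 0.92, Ea = 0.67
E = 0.91 * 0.92 * 0.67 * 100 = 56.0924%

56.0924 %


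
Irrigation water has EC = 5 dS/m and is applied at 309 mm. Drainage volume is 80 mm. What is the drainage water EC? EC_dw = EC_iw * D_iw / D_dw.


EC_dw = EC_iw * D_iw / D_dw
EC_dw = 5 * 309 / 80
EC_dw = 1545 / 80

19.3125 dS/m


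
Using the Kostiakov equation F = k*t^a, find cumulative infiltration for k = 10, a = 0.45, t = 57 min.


F = k * t^a = 10 * 57^0.45
F = 10 * 6.167990

61.6799 mm


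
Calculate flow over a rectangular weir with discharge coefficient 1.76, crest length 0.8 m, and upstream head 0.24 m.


Q = C * L * H^(3/2) = 1.76 * 0.8 * 0.24^1.5 = 1.76 * 0.8 * 0.117576

0.1655 m^3/s


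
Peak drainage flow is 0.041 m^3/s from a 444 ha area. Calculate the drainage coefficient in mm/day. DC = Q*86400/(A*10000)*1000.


DC = Q * 86400 / (A * 10000) * 1000
DC = 0.041 * 86400 / (444 * 10000) * 1000
DC = 3542400.0000 / 4440000

0.7978 mm/day


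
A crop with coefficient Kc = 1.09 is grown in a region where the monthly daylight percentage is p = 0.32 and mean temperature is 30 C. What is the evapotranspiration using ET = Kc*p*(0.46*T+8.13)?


ET = Kc * p * (0.46*T + 8.13)
ET = 1.09 * 0.32 * (0.46*30 + 8.13)
ET = 1.09 * 0.32 * 21.9300

7.6492 mm/day


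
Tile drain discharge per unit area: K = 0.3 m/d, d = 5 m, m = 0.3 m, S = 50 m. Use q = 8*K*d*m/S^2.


q = 8*K*d*m/S^2
q = 8*0.3*5*0.3/50^2
q = 3.6000 / 2500

0.0014 m/d


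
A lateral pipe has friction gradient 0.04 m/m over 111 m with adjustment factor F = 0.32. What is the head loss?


hf = J * L * F = 0.04 * 111 * 0.32 = 1.4208 m

1.4208 m


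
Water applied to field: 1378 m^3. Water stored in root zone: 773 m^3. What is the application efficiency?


Ea = V_root / V_field * 100 = 773 / 1378 * 100 = 56.0958%

56.0958 %


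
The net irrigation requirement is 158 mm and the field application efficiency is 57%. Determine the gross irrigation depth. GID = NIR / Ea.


Ea = 57% = 0.57
GID = NIR / Ea = 158 / 0.57 = 277.1930 mm

277.1930 mm


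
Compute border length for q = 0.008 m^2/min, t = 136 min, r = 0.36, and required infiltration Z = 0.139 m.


L = q*t/((1+r)*Z)
L = 0.008*136/((1+0.36)*0.139)
L = 1.088/0.18904

5.7554 m


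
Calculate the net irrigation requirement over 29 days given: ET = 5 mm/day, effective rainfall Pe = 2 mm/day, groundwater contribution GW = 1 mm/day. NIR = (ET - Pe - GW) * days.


Daily deficit = ET - Pe - GW = 5 - 2 - 1 = 2 mm/day
NIR = 2 * 29 = 58 mm

58.0000 mm


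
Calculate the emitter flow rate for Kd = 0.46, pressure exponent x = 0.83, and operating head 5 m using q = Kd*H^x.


q = Kd * H^x = 0.46 * 5^0.83 = 0.46 * 3.803164

1.7495 L/h


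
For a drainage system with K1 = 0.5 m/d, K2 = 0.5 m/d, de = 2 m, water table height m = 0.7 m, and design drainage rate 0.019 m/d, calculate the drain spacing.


S^2 = 8*K2*de*m/q + 4*K1*m^2/q
S^2 = 8*0.5*2*0.7/0.019 + 4*0.5*0.7^2/0.019
S = sqrt(346.3158)

18.6096 m


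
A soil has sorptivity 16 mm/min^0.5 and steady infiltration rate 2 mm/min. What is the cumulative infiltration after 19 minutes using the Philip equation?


F = S*sqrt(t) + A*t
F = 16*sqrt(19) + 2*19
F = 16*4.358899 + 38

107.7424 mm


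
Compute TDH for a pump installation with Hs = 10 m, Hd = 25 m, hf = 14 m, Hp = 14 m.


TDH = Hs + Hd + hf + Hp = 10 + 25 + 14 + 14 = 63

63 m
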